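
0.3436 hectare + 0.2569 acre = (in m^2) 4476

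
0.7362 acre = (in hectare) 0.2979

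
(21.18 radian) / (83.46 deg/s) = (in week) 2.404e-05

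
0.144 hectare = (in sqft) 1.55e+04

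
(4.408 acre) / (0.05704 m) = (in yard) 3.42e+05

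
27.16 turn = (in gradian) 1.086e+04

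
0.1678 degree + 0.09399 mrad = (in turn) 0.0004811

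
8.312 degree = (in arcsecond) 2.992e+04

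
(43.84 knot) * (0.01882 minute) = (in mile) 0.01582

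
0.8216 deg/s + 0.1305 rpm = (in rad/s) 0.02801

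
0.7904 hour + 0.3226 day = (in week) 0.05079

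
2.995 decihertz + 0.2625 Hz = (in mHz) 562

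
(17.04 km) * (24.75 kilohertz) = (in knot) 8.198e+08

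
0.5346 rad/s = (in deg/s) 30.63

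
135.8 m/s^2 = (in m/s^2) 135.8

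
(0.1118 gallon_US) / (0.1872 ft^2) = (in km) 2.433e-05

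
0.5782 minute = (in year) 1.1e-06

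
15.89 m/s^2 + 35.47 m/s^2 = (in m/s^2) 51.36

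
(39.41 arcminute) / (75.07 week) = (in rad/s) 2.525e-10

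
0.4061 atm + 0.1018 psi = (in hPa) 418.5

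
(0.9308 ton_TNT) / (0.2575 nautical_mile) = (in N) 8.166e+06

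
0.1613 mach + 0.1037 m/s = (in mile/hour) 123.1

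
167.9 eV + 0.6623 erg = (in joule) 6.623e-08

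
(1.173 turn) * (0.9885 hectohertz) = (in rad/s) 728.5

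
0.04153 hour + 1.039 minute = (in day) 0.002452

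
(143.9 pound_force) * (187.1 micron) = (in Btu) 0.0001135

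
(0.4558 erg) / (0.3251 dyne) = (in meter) 0.01402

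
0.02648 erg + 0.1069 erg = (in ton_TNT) 3.188e-18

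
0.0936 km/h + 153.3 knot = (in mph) 176.5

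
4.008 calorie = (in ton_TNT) 4.008e-09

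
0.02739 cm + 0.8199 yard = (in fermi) 7.5e+14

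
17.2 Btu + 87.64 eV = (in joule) 1.815e+04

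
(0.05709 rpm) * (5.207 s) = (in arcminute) 107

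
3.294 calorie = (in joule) 13.78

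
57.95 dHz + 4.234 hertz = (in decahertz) 1.003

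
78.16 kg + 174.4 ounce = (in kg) 83.1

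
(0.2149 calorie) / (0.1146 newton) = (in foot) 25.74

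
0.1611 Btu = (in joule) 170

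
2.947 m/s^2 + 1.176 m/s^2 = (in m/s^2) 4.123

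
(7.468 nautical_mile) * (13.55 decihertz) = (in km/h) 6.747e+04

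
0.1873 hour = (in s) 674.3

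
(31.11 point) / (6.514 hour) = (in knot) 9.097e-07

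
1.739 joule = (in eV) 1.085e+19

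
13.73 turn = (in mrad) 8.627e+04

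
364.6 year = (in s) 1.15e+10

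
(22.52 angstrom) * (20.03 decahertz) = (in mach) 1.325e-09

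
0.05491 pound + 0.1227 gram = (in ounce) 0.8829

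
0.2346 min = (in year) 4.463e-07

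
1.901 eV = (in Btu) 2.887e-22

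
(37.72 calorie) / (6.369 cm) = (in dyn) 2.478e+08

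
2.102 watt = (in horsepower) 0.002819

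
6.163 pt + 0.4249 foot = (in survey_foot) 0.432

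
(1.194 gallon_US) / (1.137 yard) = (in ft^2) 0.04679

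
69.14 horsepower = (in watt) 5.156e+04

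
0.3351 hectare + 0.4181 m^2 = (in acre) 0.8282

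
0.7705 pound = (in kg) 0.3495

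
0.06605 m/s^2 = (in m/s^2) 0.06605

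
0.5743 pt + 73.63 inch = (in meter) 1.87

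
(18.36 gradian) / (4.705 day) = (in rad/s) 7.094e-07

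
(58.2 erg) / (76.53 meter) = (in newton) 7.605e-08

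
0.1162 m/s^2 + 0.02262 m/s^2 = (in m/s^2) 0.1388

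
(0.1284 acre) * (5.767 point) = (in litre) 1057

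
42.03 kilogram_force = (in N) 412.2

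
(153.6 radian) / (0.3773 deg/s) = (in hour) 6.479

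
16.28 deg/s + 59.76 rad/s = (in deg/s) 3440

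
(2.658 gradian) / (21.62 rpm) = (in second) 0.01844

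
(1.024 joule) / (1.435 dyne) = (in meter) 7.136e+04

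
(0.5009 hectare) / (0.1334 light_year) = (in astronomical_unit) 2.653e-23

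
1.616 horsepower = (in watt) 1205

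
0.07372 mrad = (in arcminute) 0.2534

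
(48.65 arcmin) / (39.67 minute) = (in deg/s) 0.0003407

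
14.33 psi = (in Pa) 9.88e+04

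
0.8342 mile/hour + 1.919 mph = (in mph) 2.753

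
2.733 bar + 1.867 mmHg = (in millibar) 2735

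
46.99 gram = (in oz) 1.658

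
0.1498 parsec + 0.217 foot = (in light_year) 0.4886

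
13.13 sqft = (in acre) 0.0003014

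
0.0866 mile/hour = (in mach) 0.0001137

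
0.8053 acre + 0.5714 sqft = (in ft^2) 3.508e+04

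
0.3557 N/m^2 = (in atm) 3.51e-06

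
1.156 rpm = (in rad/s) 0.1211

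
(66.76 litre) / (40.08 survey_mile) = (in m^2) 1.035e-06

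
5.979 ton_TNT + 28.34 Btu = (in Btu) 2.371e+07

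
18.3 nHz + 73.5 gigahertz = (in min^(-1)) 4.41e+12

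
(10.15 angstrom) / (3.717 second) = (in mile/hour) 6.108e-10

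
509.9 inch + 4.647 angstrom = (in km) 0.01295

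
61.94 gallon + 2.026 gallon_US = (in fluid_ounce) 8188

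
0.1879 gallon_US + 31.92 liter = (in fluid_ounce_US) 1103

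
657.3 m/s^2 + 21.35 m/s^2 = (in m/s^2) 678.6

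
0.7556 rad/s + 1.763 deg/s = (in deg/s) 45.06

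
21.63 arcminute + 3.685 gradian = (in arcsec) 1.324e+04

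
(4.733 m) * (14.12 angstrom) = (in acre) 1.651e-12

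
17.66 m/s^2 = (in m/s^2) 17.66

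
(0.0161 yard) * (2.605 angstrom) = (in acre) 9.477e-16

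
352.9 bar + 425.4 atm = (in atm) 773.7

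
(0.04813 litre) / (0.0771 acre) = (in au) 1.031e-18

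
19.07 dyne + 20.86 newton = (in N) 20.86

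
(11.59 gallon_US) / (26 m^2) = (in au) 1.128e-14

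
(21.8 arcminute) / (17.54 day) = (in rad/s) 4.184e-09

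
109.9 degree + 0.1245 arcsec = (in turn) 0.3053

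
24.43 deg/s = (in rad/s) 0.4264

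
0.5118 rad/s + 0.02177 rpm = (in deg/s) 29.45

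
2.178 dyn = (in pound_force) 4.896e-06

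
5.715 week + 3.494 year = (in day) 1315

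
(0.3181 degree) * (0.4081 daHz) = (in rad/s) 0.02266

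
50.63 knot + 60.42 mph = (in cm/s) 5306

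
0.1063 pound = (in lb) 0.1063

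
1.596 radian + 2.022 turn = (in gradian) 910.4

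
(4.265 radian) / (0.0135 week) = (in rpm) 0.004988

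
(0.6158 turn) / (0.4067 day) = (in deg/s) 0.006309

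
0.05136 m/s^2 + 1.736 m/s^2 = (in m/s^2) 1.787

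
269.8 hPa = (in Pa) 2.698e+04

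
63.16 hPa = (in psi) 0.9161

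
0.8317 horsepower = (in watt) 620.2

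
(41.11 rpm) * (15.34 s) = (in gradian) 4204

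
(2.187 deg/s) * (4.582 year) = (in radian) 5.516e+06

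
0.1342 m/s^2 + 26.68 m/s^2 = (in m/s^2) 26.81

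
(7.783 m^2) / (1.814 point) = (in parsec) 3.941e-13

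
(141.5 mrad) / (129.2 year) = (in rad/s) 3.473e-11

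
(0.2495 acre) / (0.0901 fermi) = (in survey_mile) 6.963e+15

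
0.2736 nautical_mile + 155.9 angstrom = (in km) 0.5067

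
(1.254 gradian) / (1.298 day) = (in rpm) 1.677e-06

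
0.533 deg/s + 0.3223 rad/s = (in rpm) 3.167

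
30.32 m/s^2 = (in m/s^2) 30.32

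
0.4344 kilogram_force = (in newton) 4.26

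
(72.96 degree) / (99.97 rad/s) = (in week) 2.106e-08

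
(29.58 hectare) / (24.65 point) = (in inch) 1.339e+09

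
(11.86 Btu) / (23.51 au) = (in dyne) 0.0003558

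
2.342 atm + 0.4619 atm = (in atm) 2.804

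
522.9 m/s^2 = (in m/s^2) 522.9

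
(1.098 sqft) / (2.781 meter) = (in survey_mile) 2.279e-05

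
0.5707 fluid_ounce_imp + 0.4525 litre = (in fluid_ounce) 15.85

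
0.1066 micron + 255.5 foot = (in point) 2.208e+05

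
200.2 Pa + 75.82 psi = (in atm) 5.161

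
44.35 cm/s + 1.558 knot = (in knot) 2.42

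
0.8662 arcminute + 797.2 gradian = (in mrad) 1.252e+04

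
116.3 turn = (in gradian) 4.652e+04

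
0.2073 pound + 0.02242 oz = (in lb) 0.2087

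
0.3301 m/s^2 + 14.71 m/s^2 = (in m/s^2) 15.04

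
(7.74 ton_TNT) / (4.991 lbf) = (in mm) 1.459e+12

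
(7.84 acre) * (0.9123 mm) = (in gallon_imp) 6367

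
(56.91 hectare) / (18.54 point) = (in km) 8.701e+04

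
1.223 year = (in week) 63.77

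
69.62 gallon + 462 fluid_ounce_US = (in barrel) 1.744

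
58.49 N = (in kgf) 5.964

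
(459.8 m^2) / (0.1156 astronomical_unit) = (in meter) 2.659e-08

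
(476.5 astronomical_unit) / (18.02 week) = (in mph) 1.463e+07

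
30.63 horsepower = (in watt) 2.284e+04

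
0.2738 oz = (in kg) 0.007762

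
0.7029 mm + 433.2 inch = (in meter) 11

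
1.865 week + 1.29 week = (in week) 3.155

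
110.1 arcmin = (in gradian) 2.039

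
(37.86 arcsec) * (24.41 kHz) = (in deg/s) 256.7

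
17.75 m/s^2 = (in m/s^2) 17.75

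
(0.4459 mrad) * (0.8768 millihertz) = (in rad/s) 3.91e-07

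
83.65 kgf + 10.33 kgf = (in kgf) 93.98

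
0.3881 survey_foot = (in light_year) 1.25e-17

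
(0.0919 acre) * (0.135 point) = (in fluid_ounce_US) 598.9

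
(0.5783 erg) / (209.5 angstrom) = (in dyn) 2.76e+05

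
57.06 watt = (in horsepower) 0.07652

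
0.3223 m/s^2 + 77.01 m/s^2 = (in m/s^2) 77.33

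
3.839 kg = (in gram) 3839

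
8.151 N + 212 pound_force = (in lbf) 213.8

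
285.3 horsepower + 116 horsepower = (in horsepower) 401.3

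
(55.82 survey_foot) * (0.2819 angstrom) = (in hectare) 4.796e-14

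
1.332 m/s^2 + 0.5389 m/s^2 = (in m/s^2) 1.871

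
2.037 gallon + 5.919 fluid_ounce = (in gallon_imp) 1.735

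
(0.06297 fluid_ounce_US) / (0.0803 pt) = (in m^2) 0.06574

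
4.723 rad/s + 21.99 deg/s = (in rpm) 48.77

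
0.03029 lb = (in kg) 0.01374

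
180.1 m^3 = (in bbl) 1133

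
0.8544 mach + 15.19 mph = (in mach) 0.8743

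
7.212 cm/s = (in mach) 0.0002118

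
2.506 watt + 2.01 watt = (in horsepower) 0.006056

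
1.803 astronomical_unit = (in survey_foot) 8.849e+11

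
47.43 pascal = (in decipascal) 474.3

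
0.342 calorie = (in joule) 1.431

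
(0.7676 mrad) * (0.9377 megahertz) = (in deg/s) 4.124e+04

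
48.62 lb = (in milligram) 2.205e+07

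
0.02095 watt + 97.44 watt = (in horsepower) 0.1307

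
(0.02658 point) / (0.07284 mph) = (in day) 3.333e-09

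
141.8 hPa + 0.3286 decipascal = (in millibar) 141.8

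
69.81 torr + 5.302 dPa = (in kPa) 9.308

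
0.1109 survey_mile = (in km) 0.1785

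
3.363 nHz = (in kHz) 3.363e-12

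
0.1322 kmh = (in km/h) 0.1322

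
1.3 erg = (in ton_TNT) 3.107e-17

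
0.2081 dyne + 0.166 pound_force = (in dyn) 7.384e+04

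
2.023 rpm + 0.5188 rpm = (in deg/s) 15.25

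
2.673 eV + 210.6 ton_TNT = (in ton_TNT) 210.6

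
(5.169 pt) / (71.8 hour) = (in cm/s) 7.055e-07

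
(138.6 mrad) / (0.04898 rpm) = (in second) 27.02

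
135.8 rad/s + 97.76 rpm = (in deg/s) 8367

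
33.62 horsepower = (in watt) 2.507e+04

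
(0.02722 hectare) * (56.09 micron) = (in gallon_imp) 3.358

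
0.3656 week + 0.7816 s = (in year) 0.007012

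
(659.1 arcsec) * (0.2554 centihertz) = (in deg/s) 0.0004676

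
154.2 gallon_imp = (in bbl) 4.409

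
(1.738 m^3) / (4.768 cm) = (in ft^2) 392.4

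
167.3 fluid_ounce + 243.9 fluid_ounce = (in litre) 12.16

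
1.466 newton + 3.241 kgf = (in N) 33.25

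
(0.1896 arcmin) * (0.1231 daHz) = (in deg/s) 0.00389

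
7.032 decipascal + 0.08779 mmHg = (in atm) 0.0001225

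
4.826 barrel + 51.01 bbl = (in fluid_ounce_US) 3.002e+05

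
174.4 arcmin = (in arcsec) 1.046e+04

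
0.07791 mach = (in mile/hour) 59.34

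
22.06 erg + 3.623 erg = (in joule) 2.568e-06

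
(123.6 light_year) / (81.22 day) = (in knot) 3.239e+11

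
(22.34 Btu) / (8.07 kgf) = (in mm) 2.978e+05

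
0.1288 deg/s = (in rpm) 0.02147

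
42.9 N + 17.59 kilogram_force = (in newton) 215.4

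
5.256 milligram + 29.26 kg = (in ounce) 1032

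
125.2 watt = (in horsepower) 0.1679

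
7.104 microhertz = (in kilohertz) 7.104e-09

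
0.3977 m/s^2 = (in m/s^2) 0.3977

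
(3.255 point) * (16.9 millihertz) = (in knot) 3.772e-05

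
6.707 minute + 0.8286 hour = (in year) 0.0001073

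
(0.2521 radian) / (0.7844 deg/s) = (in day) 0.0002131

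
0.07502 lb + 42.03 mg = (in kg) 0.03407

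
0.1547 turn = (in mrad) 972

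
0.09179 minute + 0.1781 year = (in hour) 1560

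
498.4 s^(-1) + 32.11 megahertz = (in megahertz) 32.11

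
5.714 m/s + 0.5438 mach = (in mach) 0.5606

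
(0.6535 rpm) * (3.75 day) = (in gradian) 1.412e+06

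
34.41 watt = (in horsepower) 0.04614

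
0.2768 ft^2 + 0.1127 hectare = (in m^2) 1127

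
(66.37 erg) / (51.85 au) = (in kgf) 8.725e-20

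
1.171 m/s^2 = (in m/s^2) 1.171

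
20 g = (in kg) 0.02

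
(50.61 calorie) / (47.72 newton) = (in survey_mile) 0.002757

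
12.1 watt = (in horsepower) 0.01623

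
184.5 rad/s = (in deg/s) 1.057e+04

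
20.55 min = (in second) 1233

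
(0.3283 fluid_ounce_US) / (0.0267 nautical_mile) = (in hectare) 1.963e-11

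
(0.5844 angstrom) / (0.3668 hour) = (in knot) 8.603e-14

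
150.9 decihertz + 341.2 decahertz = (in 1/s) 3427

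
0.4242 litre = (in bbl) 0.002668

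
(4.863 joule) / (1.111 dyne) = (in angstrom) 4.377e+15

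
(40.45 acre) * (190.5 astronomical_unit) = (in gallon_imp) 1.026e+21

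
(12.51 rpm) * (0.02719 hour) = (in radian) 128.2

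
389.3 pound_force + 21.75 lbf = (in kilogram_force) 186.4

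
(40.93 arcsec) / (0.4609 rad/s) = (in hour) 1.196e-07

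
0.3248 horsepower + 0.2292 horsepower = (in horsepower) 0.554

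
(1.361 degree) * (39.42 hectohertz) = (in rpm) 894.2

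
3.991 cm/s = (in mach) 0.0001172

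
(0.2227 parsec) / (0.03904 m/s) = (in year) 5.582e+09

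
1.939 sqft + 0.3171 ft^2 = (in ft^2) 2.256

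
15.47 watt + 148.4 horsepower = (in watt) 1.107e+05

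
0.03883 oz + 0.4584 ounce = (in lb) 0.03108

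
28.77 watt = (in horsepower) 0.03858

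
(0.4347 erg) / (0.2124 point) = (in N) 0.0005801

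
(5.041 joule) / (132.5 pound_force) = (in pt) 24.24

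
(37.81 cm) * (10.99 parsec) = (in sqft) 1.38e+18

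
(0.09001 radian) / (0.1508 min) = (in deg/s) 0.57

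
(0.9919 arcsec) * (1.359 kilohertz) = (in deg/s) 0.3744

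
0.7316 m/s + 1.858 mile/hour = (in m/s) 1.562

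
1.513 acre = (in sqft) 6.591e+04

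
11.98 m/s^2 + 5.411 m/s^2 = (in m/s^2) 17.39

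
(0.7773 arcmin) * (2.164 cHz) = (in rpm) 4.672e-05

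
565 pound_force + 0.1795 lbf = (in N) 2514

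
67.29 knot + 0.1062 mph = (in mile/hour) 77.54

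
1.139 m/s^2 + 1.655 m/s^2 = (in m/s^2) 2.794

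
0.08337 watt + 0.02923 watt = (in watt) 0.1126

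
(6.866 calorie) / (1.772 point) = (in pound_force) 1.033e+04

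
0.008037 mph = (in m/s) 0.003593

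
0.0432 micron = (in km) 4.32e-11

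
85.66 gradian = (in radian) 1.346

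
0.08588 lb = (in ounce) 1.374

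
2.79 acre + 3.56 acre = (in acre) 6.35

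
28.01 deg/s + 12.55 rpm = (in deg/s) 103.3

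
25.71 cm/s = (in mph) 0.5751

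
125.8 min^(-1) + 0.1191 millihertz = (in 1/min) 125.8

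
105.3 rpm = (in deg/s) 631.8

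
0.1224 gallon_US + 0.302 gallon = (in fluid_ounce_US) 54.32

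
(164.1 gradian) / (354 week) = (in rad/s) 1.204e-08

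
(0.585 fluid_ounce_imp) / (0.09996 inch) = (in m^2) 0.006547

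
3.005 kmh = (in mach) 0.002451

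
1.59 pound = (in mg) 7.212e+05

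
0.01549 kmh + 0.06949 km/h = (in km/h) 0.08498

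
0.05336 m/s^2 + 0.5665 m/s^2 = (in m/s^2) 0.6199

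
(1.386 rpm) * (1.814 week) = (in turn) 2.534e+04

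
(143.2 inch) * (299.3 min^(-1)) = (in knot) 35.27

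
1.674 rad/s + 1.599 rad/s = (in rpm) 31.25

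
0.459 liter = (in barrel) 0.002887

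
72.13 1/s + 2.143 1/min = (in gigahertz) 7.217e-08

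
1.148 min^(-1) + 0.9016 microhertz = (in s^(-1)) 0.01913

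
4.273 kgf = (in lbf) 9.42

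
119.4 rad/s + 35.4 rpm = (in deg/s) 7054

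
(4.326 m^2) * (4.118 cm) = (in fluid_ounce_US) 6024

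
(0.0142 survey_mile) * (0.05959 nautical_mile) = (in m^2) 2522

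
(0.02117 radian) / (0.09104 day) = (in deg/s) 0.0001542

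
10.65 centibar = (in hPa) 106.5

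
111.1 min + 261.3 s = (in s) 6927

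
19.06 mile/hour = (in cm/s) 852.1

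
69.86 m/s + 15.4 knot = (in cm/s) 7778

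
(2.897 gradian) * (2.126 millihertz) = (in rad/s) 9.675e-05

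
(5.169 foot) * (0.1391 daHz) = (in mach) 0.006436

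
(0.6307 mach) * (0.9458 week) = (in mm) 1.228e+11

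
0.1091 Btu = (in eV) 7.184e+20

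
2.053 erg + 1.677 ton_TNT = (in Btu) 6.65e+06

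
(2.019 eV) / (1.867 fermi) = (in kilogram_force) 1.767e-05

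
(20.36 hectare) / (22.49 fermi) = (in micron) 9.053e+24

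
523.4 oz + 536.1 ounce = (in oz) 1060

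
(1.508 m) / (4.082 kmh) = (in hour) 0.0003694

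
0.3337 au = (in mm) 4.992e+13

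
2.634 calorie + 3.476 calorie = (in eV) 1.596e+20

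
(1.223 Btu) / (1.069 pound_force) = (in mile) 0.1686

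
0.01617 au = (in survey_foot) 7.936e+09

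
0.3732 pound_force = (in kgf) 0.1693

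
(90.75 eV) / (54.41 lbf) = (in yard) 6.57e-20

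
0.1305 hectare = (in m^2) 1305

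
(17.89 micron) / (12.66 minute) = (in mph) 5.268e-08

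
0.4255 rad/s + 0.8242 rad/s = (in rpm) 11.93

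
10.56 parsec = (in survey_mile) 2.025e+14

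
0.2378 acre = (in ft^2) 1.036e+04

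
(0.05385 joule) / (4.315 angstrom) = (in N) 1.248e+08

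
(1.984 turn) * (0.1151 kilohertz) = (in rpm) 1.37e+04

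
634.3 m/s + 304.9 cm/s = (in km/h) 2294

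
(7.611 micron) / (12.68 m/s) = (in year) 1.903e-14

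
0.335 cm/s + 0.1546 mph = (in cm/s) 7.246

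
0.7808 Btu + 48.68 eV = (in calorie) 196.9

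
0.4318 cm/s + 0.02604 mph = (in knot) 0.03102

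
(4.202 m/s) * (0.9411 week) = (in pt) 6.78e+09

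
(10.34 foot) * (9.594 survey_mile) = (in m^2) 4.866e+04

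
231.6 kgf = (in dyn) 2.271e+08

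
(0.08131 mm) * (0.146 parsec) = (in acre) 9.052e+07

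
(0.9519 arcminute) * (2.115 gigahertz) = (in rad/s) 5.856e+05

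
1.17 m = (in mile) 0.000727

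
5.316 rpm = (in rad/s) 0.5567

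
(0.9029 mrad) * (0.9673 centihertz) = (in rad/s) 8.734e-06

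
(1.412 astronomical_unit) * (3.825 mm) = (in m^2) 8.08e+08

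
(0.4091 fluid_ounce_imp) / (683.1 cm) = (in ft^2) 1.832e-05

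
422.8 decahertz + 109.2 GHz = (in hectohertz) 1.092e+09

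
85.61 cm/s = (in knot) 1.664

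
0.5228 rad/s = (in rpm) 4.992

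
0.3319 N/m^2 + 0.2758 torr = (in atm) 0.0003662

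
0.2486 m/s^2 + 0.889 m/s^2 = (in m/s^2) 1.138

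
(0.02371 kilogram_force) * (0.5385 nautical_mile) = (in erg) 2.319e+09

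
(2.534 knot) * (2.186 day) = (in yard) 2.693e+05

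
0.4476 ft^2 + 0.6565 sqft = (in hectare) 1.026e-05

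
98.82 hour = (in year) 0.01128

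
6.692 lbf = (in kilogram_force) 3.035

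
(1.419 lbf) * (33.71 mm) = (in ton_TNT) 5.086e-11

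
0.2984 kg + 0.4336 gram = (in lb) 0.6588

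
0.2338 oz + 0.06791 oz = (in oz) 0.3017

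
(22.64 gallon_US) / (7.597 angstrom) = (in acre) 2.788e+04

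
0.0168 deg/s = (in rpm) 0.0028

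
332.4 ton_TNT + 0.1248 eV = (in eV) 8.68e+30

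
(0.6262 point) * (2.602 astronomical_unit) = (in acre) 2.125e+04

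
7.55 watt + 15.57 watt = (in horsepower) 0.031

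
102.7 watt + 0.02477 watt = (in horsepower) 0.1378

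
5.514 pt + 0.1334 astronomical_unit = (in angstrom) 1.996e+20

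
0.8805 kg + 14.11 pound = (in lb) 16.05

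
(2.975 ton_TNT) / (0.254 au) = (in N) 0.3276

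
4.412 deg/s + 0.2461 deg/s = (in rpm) 0.7764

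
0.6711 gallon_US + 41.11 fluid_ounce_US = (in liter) 3.756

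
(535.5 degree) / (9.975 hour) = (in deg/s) 0.01491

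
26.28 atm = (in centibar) 2663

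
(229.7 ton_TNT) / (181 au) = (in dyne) 3549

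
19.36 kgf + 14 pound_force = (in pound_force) 56.68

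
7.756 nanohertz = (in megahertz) 7.756e-15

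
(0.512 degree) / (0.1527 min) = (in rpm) 0.009314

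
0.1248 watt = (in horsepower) 0.0001674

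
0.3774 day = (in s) 3.261e+04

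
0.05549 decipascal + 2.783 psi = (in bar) 0.1919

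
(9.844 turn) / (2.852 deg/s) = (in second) 1243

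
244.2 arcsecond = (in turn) 0.0001884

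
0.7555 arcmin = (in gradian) 0.01399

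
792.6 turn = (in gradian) 3.17e+05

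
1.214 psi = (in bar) 0.0837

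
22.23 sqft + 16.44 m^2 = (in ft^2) 199.2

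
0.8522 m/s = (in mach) 0.002503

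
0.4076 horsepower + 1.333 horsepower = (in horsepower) 1.741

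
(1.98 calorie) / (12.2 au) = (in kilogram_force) 4.629e-13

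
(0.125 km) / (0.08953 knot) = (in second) 2714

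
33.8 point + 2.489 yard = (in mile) 0.001422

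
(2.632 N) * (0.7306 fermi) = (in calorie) 4.596e-16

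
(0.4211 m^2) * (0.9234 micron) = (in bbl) 2.446e-06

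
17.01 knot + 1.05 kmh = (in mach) 0.02656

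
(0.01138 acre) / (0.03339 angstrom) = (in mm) 1.379e+16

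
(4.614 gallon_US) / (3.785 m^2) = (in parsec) 1.495e-19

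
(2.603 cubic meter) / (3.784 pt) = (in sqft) 2.099e+04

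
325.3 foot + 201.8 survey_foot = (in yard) 175.7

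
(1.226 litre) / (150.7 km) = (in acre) 2.01e-12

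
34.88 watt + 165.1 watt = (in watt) 200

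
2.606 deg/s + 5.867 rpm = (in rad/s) 0.6599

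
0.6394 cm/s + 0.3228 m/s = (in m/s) 0.3292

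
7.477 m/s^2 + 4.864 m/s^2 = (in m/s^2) 12.34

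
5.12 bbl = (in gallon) 215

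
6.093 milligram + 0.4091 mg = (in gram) 0.006502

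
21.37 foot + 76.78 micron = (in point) 1.846e+04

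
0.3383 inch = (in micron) 8593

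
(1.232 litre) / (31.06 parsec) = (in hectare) 1.285e-25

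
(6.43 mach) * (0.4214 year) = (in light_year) 3.075e-06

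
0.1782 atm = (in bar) 0.1806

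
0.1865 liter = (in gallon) 0.04927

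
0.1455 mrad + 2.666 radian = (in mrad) 2666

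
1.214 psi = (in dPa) 8.37e+04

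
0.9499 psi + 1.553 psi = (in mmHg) 129.4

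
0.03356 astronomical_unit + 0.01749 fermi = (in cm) 5.021e+11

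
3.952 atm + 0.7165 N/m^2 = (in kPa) 400.4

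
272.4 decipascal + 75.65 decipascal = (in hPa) 0.348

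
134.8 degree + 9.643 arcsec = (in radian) 2.353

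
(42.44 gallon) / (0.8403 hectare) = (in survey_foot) 6.272e-05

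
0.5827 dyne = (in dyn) 0.5827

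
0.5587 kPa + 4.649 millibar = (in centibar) 1.024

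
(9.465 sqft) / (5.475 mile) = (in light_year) 1.055e-20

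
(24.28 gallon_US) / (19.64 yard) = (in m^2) 0.005118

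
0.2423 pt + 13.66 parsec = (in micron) 4.215e+23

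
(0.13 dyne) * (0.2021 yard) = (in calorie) 5.742e-08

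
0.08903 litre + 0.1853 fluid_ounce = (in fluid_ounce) 3.196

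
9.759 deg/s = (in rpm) 1.627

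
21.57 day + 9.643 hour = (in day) 21.97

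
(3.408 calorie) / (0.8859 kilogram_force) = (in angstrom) 1.641e+10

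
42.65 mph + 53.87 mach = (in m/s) 1.836e+04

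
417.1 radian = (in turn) 66.38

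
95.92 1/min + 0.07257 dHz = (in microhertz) 1.606e+06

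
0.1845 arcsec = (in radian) 8.945e-07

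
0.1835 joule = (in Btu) 0.0001739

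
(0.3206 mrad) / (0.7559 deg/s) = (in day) 2.813e-07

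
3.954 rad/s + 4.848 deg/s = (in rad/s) 4.039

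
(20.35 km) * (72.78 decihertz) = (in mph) 3.313e+05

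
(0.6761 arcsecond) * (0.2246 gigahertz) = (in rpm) 7030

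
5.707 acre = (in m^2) 2.31e+04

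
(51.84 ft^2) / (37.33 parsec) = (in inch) 1.646e-16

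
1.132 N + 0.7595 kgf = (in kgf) 0.8749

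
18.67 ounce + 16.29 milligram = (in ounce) 18.67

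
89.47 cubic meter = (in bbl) 562.7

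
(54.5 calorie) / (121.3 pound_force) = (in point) 1198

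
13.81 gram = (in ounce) 0.4871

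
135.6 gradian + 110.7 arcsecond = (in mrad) 2131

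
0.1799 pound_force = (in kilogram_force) 0.0816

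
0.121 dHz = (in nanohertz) 1.21e+07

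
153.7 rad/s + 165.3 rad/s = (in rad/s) 319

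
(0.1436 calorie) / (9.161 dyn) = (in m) 6558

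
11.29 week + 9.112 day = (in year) 0.2415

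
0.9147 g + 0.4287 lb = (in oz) 6.891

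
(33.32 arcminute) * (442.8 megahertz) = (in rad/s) 4.292e+06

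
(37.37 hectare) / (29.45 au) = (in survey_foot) 2.783e-07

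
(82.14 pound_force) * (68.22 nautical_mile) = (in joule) 4.616e+07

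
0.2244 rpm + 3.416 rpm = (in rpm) 3.64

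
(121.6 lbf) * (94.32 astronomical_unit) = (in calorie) 1.824e+15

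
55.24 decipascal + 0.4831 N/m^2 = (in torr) 0.04506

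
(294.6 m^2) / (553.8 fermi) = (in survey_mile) 3.305e+11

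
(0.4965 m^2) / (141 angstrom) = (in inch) 1.386e+09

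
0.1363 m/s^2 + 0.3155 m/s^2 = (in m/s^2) 0.4518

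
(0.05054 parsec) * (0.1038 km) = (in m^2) 1.619e+17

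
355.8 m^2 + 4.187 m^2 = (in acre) 0.08895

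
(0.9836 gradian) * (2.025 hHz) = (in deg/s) 179.3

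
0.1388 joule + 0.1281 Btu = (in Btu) 0.1282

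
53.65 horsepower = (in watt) 4.001e+04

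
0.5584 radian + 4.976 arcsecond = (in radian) 0.5584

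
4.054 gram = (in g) 4.054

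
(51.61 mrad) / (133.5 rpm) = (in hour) 1.025e-06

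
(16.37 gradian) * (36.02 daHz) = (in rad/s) 92.62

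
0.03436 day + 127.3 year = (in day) 4.646e+04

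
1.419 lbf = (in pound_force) 1.419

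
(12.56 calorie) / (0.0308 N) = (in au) 1.141e-08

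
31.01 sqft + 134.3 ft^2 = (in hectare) 0.001536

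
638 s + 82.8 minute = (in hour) 1.557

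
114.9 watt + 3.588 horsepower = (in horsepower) 3.742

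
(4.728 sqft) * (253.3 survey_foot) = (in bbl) 213.3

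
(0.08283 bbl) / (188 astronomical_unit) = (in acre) 1.157e-19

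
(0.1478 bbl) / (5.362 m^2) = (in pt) 12.42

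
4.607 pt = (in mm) 1.625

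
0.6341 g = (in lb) 0.001398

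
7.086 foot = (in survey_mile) 0.001342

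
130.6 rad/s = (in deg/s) 7483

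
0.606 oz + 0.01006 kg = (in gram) 27.24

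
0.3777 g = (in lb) 0.0008327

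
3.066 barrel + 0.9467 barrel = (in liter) 638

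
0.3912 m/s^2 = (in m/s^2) 0.3912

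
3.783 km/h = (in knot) 2.043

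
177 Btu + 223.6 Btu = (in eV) 2.638e+24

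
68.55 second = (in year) 2.174e-06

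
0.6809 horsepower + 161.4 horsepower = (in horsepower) 162.1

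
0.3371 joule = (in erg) 3.371e+06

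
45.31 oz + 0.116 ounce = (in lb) 2.839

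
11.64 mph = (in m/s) 5.204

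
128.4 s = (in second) 128.4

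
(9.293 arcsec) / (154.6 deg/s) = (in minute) 2.783e-07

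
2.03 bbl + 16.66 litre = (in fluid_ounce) 1.148e+04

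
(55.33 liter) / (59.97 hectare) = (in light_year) 9.752e-24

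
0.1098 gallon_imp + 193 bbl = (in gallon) 8106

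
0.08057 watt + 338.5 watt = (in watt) 338.6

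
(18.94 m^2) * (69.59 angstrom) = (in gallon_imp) 2.899e-05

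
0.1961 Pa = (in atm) 1.935e-06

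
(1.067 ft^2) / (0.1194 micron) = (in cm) 8.302e+07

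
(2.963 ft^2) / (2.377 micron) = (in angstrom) 1.158e+15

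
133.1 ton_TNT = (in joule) 5.569e+11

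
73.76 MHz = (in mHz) 7.376e+10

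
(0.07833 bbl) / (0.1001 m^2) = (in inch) 4.898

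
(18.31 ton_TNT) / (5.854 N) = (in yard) 1.431e+10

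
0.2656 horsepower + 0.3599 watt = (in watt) 198.4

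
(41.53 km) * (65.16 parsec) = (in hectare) 8.35e+18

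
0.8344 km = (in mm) 8.344e+05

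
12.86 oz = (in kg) 0.3646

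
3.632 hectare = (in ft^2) 3.909e+05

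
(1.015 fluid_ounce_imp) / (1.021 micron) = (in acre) 0.00698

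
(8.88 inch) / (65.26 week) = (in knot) 1.111e-08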